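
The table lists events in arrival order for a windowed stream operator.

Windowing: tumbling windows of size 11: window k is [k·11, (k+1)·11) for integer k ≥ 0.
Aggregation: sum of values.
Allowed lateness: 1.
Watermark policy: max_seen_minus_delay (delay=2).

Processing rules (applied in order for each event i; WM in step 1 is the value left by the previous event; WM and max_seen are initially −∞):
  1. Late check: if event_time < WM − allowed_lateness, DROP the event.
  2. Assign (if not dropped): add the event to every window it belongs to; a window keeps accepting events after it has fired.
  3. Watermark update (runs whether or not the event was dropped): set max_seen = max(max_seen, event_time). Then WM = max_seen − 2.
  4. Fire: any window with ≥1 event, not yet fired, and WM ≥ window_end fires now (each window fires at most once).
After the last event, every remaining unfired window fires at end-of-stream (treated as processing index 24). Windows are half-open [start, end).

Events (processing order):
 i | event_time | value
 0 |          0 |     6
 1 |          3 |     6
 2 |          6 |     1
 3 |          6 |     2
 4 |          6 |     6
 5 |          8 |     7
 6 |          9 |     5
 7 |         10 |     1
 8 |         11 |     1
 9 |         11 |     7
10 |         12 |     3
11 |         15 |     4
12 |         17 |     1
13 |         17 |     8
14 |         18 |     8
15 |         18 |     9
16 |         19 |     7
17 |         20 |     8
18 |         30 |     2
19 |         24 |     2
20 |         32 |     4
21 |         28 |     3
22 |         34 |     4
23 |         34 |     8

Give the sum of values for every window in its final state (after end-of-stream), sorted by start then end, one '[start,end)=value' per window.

i=0 t=0 v=6: → [0,11); WM=-2
i=1 t=3 v=6: → [0,11); WM=1
i=2 t=6 v=1: → [0,11); WM=4
i=3 t=6 v=2: → [0,11); WM=4
i=4 t=6 v=6: → [0,11); WM=4
i=5 t=8 v=7: → [0,11); WM=6
i=6 t=9 v=5: → [0,11); WM=7
i=7 t=10 v=1: → [0,11); WM=8
i=8 t=11 v=1: → [11,22); WM=9
i=9 t=11 v=7: → [11,22); WM=9
i=10 t=12 v=3: → [11,22); WM=10
i=11 t=15 v=4: → [11,22); WM=13; [0,11) fires=34
i=12 t=17 v=1: → [11,22); WM=15
i=13 t=17 v=8: → [11,22); WM=15
i=14 t=18 v=8: → [11,22); WM=16
i=15 t=18 v=9: → [11,22); WM=16
i=16 t=19 v=7: → [11,22); WM=17
i=17 t=20 v=8: → [11,22); WM=18
i=18 t=30 v=2: → [22,33); WM=28; [11,22) fires=56
i=19 t=24 v=2: DROP (t<28-1); WM=28
i=20 t=32 v=4: → [22,33); WM=30
i=21 t=28 v=3: DROP (t<30-1); WM=30
i=22 t=34 v=4: → [33,44); WM=32
i=23 t=34 v=8: → [33,44); WM=32

[0,11)=34 [11,22)=56 [22,33)=6 [33,44)=12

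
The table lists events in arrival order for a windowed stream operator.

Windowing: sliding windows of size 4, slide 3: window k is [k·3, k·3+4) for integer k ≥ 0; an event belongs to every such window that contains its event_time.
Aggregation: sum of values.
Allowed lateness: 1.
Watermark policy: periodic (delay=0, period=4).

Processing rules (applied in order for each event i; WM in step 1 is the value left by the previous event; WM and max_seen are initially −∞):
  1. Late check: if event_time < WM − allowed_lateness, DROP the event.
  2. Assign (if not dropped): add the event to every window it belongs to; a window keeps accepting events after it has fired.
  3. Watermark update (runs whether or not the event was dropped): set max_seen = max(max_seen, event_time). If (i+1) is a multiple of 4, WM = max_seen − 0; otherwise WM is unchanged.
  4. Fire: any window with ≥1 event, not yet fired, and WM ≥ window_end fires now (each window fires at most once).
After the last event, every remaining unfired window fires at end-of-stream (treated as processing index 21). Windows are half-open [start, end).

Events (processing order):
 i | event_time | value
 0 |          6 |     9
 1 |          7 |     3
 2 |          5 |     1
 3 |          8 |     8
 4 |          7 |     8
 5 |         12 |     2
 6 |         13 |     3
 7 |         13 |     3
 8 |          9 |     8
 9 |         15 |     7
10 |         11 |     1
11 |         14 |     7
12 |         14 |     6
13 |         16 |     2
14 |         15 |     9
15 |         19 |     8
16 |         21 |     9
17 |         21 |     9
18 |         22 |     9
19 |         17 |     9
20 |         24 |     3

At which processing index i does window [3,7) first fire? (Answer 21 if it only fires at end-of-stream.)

i=0 t=6 v=9: → [6,10),[3,7); WM=−∞
i=1 t=7 v=3: → [6,10); WM=−∞
i=2 t=5 v=1: → [3,7); WM=−∞
i=3 t=8 v=8: → [6,10); WM=8; [3,7) fires=10
i=4 t=7 v=8: → [6,10); WM=8
i=5 t=12 v=2: → [12,16),[9,13); WM=8
i=6 t=13 v=3: → [12,16); WM=8
i=7 t=13 v=3: → [12,16); WM=13; [6,10) fires=28 [9,13) fires=2
i=8 t=9 v=8: DROP (t<13-1); WM=13
i=9 t=15 v=7: → [15,19),[12,16); WM=13
i=10 t=11 v=1: DROP (t<13-1); WM=13
i=11 t=14 v=7: → [12,16); WM=15
i=12 t=14 v=6: → [12,16); WM=15
i=13 t=16 v=2: → [15,19); WM=15
i=14 t=15 v=9: → [15,19),[12,16); WM=15
i=15 t=19 v=8: → [18,22); WM=19; [12,16) fires=37 [15,19) fires=18
i=16 t=21 v=9: → [21,25),[18,22); WM=19
i=17 t=21 v=9: → [21,25),[18,22); WM=19
i=18 t=22 v=9: → [21,25); WM=19
i=19 t=17 v=9: DROP (t<19-1); WM=22; [18,22) fires=26
i=20 t=24 v=3: → [24,28),[21,25); WM=22

3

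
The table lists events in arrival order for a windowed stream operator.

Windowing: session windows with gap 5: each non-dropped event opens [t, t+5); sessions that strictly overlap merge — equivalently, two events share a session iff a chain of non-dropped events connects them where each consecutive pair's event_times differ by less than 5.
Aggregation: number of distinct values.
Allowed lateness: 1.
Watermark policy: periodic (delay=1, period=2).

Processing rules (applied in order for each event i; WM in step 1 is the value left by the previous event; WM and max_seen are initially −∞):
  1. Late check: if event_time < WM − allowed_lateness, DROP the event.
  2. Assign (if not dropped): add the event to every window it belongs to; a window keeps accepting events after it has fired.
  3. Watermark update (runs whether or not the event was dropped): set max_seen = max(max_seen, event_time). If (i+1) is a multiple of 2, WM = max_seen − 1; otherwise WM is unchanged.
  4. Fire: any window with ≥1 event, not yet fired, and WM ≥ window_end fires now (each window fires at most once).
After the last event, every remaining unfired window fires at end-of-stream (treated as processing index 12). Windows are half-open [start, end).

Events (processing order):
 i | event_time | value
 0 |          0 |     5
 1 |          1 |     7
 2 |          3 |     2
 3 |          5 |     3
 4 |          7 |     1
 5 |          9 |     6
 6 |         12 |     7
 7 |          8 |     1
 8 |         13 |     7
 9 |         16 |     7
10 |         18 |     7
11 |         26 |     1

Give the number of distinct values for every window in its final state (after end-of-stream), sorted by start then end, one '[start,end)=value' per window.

i=0 t=0 v=5: → [0,5); WM=−∞
i=1 t=1 v=7: → [0,6); WM=0
i=2 t=3 v=2: → [0,8); WM=0
i=3 t=5 v=3: → [0,10); WM=4
i=4 t=7 v=1: → [0,12); WM=4
i=5 t=9 v=6: → [0,14); WM=8
i=6 t=12 v=7: → [0,17); WM=8
i=7 t=8 v=1: → [0,17); WM=11
i=8 t=13 v=7: → [0,18); WM=11
i=9 t=16 v=7: → [0,21); WM=15
i=10 t=18 v=7: → [0,23); WM=15
i=11 t=26 v=1: → [26,31); WM=25

[0,23)=6 [26,31)=1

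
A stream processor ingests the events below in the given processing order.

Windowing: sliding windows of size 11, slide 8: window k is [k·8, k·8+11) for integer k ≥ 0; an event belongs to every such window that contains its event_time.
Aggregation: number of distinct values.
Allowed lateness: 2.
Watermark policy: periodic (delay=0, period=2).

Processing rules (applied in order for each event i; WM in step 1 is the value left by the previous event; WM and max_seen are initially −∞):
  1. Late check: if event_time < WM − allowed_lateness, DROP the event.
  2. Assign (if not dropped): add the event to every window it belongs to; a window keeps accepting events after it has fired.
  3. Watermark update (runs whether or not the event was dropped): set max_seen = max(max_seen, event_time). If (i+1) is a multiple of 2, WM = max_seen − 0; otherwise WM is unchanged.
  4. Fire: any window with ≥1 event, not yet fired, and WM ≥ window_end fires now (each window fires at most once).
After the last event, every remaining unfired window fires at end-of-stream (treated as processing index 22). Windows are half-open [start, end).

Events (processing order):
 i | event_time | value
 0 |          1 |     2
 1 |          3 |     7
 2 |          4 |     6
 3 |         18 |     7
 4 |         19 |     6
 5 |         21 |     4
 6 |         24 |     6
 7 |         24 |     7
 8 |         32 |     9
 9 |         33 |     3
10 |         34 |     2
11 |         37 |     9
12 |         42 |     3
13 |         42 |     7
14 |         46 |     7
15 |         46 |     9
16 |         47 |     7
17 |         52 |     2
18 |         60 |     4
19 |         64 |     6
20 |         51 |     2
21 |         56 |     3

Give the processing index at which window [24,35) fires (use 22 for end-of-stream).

11

i=0 t=1 v=2: → [0,11); WM=−∞
i=1 t=3 v=7: → [0,11); WM=3
i=2 t=4 v=6: → [0,11); WM=3
i=3 t=18 v=7: → [16,27),[8,19); WM=18; [0,11) fires=3
i=4 t=19 v=6: → [16,27); WM=18
i=5 t=21 v=4: → [16,27); WM=21; [8,19) fires=1
i=6 t=24 v=6: → [24,35),[16,27); WM=21
i=7 t=24 v=7: → [24,35),[16,27); WM=24
i=8 t=32 v=9: → [32,43),[24,35); WM=24
i=9 t=33 v=3: → [32,43),[24,35); WM=33; [16,27) fires=3
i=10 t=34 v=2: → [32,43),[24,35); WM=33
i=11 t=37 v=9: → [32,43); WM=37; [24,35) fires=5
i=12 t=42 v=3: → [40,51),[32,43); WM=37
i=13 t=42 v=7: → [40,51),[32,43); WM=42
i=14 t=46 v=7: → [40,51); WM=42
i=15 t=46 v=9: → [40,51); WM=46; [32,43) fires=4
i=16 t=47 v=7: → [40,51); WM=46
i=17 t=52 v=2: → [48,59); WM=52; [40,51) fires=3
i=18 t=60 v=4: → [56,67); WM=52
i=19 t=64 v=6: → [64,75),[56,67); WM=64; [48,59) fires=1
i=20 t=51 v=2: DROP (t<64-2); WM=64
i=21 t=56 v=3: DROP (t<64-2); WM=64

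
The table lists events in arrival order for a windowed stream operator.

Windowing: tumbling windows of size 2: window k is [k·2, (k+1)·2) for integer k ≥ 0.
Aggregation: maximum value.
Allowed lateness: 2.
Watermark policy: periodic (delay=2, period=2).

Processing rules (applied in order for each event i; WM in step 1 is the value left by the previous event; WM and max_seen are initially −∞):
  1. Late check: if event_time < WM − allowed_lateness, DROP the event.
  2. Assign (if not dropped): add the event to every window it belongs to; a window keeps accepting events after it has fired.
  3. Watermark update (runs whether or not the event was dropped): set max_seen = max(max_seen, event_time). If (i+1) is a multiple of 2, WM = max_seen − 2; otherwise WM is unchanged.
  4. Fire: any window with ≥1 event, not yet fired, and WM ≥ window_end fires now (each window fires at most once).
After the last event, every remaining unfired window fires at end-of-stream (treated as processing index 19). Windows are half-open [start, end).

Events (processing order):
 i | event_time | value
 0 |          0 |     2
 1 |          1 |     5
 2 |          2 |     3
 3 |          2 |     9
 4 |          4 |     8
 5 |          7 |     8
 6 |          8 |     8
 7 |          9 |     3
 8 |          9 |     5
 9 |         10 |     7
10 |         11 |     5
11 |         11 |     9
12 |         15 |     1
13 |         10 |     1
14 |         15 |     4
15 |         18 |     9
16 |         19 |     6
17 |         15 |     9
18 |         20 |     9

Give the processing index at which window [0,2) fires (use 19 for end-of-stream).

5

i=0 t=0 v=2: → [0,2); WM=−∞
i=1 t=1 v=5: → [0,2); WM=-1
i=2 t=2 v=3: → [2,4); WM=-1
i=3 t=2 v=9: → [2,4); WM=0
i=4 t=4 v=8: → [4,6); WM=0
i=5 t=7 v=8: → [6,8); WM=5; [0,2) fires=5 [2,4) fires=9
i=6 t=8 v=8: → [8,10); WM=5
i=7 t=9 v=3: → [8,10); WM=7; [4,6) fires=8
i=8 t=9 v=5: → [8,10); WM=7
i=9 t=10 v=7: → [10,12); WM=8; [6,8) fires=8
i=10 t=11 v=5: → [10,12); WM=8
i=11 t=11 v=9: → [10,12); WM=9
i=12 t=15 v=1: → [14,16); WM=9
i=13 t=10 v=1: → [10,12); WM=13; [8,10) fires=8 [10,12) fires=9
i=14 t=15 v=4: → [14,16); WM=13
i=15 t=18 v=9: → [18,20); WM=16; [14,16) fires=4
i=16 t=19 v=6: → [18,20); WM=16
i=17 t=15 v=9: → [14,16); WM=17
i=18 t=20 v=9: → [20,22); WM=17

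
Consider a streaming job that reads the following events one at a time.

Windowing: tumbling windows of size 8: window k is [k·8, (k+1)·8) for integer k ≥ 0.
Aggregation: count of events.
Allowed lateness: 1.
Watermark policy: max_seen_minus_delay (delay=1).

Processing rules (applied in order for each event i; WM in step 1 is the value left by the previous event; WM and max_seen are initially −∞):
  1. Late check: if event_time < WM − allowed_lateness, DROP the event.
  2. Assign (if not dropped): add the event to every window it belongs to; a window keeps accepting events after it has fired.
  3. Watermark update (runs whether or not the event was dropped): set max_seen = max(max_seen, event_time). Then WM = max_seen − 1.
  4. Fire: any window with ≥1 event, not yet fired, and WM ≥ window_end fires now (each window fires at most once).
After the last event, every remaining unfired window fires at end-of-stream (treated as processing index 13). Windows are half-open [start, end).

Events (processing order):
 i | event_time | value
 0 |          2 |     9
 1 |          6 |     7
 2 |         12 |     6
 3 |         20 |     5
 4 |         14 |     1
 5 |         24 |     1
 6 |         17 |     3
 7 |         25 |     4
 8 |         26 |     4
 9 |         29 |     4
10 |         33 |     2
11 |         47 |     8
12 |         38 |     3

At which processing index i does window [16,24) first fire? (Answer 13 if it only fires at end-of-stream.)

7

i=0 t=2 v=9: → [0,8); WM=1
i=1 t=6 v=7: → [0,8); WM=5
i=2 t=12 v=6: → [8,16); WM=11; [0,8) fires=2
i=3 t=20 v=5: → [16,24); WM=19; [8,16) fires=1
i=4 t=14 v=1: DROP (t<19-1); WM=19
i=5 t=24 v=1: → [24,32); WM=23
i=6 t=17 v=3: DROP (t<23-1); WM=23
i=7 t=25 v=4: → [24,32); WM=24; [16,24) fires=1
i=8 t=26 v=4: → [24,32); WM=25
i=9 t=29 v=4: → [24,32); WM=28
i=10 t=33 v=2: → [32,40); WM=32; [24,32) fires=4
i=11 t=47 v=8: → [40,48); WM=46; [32,40) fires=1
i=12 t=38 v=3: DROP (t<46-1); WM=46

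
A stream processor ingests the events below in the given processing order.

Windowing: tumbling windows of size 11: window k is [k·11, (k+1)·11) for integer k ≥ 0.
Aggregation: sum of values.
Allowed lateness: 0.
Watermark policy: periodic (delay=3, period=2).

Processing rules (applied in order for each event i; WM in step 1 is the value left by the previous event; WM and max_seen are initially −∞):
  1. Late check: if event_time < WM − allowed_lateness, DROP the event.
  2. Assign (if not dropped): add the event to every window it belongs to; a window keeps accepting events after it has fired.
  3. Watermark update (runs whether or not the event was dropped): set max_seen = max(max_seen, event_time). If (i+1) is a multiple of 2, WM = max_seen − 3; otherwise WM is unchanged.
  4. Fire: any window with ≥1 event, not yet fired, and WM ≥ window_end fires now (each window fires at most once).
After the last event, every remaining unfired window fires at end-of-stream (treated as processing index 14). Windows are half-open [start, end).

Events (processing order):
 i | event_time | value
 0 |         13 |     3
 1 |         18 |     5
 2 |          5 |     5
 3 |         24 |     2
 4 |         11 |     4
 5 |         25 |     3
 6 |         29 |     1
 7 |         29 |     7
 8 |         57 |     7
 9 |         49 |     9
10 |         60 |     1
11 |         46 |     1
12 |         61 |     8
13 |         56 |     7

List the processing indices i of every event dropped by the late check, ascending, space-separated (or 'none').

2 4 11 13

i=0 t=13 v=3: → [11,22); WM=−∞
i=1 t=18 v=5: → [11,22); WM=15
i=2 t=5 v=5: DROP (t<15-0); WM=15
i=3 t=24 v=2: → [22,33); WM=21
i=4 t=11 v=4: DROP (t<21-0); WM=21
i=5 t=25 v=3: → [22,33); WM=22; [11,22) fires=8
i=6 t=29 v=1: → [22,33); WM=22
i=7 t=29 v=7: → [22,33); WM=26
i=8 t=57 v=7: → [55,66); WM=26
i=9 t=49 v=9: → [44,55); WM=54; [22,33) fires=13
i=10 t=60 v=1: → [55,66); WM=54
i=11 t=46 v=1: DROP (t<54-0); WM=57; [44,55) fires=9
i=12 t=61 v=8: → [55,66); WM=57
i=13 t=56 v=7: DROP (t<57-0); WM=58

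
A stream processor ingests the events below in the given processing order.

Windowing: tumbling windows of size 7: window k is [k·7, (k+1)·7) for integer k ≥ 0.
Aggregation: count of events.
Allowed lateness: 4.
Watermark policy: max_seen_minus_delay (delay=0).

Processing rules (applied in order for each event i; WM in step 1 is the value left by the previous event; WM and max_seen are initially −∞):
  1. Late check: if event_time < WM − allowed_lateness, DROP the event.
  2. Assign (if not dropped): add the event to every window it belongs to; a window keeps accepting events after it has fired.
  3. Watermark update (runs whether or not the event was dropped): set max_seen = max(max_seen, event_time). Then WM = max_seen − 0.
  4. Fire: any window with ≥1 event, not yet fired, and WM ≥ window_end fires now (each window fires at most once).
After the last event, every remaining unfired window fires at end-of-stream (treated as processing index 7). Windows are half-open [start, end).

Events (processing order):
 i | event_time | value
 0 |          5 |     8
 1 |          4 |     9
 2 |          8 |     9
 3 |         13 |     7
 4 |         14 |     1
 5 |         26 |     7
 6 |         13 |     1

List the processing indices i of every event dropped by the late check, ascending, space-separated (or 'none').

i=0 t=5 v=8: → [0,7); WM=5
i=1 t=4 v=9: → [0,7); WM=5
i=2 t=8 v=9: → [7,14); WM=8; [0,7) fires=2
i=3 t=13 v=7: → [7,14); WM=13
i=4 t=14 v=1: → [14,21); WM=14; [7,14) fires=2
i=5 t=26 v=7: → [21,28); WM=26; [14,21) fires=1
i=6 t=13 v=1: DROP (t<26-4); WM=26

6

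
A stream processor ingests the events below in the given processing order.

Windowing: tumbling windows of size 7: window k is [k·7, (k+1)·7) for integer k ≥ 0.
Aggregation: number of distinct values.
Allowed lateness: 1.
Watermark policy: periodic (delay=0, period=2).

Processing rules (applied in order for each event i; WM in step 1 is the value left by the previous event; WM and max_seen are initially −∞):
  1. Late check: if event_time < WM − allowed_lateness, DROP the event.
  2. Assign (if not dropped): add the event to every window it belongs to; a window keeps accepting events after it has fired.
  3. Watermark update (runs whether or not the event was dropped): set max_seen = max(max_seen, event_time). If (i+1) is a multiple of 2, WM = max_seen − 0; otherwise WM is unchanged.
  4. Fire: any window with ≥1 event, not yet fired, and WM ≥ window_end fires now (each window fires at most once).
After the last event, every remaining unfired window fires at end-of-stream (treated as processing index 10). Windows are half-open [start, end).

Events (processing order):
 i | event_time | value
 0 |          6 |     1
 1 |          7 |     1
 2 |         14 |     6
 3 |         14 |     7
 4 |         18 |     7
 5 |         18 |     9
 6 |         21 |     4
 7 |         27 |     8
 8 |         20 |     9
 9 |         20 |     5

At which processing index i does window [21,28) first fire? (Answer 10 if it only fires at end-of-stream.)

10

i=0 t=6 v=1: → [0,7); WM=−∞
i=1 t=7 v=1: → [7,14); WM=7; [0,7) fires=1
i=2 t=14 v=6: → [14,21); WM=7
i=3 t=14 v=7: → [14,21); WM=14; [7,14) fires=1
i=4 t=18 v=7: → [14,21); WM=14
i=5 t=18 v=9: → [14,21); WM=18
i=6 t=21 v=4: → [21,28); WM=18
i=7 t=27 v=8: → [21,28); WM=27; [14,21) fires=3
i=8 t=20 v=9: DROP (t<27-1); WM=27
i=9 t=20 v=5: DROP (t<27-1); WM=27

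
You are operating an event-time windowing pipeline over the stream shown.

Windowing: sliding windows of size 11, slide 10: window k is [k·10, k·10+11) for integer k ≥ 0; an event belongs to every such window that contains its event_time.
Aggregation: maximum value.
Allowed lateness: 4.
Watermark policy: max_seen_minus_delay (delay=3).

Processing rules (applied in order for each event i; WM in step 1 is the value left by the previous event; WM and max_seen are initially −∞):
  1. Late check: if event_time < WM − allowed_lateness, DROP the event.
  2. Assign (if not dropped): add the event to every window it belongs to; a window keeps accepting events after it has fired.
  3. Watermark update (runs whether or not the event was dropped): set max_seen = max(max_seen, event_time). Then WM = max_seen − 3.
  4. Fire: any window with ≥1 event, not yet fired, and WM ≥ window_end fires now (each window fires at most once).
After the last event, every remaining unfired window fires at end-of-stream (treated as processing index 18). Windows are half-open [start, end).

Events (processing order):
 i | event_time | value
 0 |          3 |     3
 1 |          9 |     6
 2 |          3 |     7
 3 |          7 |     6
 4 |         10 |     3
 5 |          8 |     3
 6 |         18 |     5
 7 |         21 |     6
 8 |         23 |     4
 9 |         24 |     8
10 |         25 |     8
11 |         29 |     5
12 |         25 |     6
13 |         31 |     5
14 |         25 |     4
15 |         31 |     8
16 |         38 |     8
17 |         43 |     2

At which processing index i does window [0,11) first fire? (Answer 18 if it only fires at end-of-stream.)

6

i=0 t=3 v=3: → [0,11); WM=0
i=1 t=9 v=6: → [0,11); WM=6
i=2 t=3 v=7: → [0,11); WM=6
i=3 t=7 v=6: → [0,11); WM=6
i=4 t=10 v=3: → [10,21),[0,11); WM=7
i=5 t=8 v=3: → [0,11); WM=7
i=6 t=18 v=5: → [10,21); WM=15; [0,11) fires=7
i=7 t=21 v=6: → [20,31); WM=18
i=8 t=23 v=4: → [20,31); WM=20
i=9 t=24 v=8: → [20,31); WM=21; [10,21) fires=5
i=10 t=25 v=8: → [20,31); WM=22
i=11 t=29 v=5: → [20,31); WM=26
i=12 t=25 v=6: → [20,31); WM=26
i=13 t=31 v=5: → [30,41); WM=28
i=14 t=25 v=4: → [20,31); WM=28
i=15 t=31 v=8: → [30,41); WM=28
i=16 t=38 v=8: → [30,41); WM=35; [20,31) fires=8
i=17 t=43 v=2: → [40,51); WM=40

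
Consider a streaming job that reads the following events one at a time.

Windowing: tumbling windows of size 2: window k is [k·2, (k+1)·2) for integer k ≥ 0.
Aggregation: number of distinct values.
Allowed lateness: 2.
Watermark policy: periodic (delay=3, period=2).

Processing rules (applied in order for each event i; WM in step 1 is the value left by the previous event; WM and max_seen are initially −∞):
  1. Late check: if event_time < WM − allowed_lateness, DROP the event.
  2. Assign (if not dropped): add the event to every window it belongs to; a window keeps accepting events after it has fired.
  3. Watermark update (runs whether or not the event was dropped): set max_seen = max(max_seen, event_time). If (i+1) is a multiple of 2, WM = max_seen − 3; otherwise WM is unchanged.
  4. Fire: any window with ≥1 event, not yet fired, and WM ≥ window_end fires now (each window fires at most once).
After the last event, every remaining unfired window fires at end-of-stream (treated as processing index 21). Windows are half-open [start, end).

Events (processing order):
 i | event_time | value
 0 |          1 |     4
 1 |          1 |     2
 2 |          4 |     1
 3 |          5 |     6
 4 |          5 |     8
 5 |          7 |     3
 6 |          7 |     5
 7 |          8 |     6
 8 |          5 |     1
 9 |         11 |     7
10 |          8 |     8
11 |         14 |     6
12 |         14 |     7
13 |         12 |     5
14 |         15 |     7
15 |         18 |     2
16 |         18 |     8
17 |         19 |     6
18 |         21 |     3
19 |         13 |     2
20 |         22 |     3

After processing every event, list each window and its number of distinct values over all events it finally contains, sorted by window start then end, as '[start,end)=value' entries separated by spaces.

[0,2)=2 [4,6)=3 [6,8)=2 [8,10)=2 [10,12)=1 [12,14)=1 [14,16)=2 [18,20)=3 [20,22)=1 [22,24)=1

i=0 t=1 v=4: → [0,2); WM=−∞
i=1 t=1 v=2: → [0,2); WM=-2
i=2 t=4 v=1: → [4,6); WM=-2
i=3 t=5 v=6: → [4,6); WM=2; [0,2) fires=2
i=4 t=5 v=8: → [4,6); WM=2
i=5 t=7 v=3: → [6,8); WM=4
i=6 t=7 v=5: → [6,8); WM=4
i=7 t=8 v=6: → [8,10); WM=5
i=8 t=5 v=1: → [4,6); WM=5
i=9 t=11 v=7: → [10,12); WM=8; [4,6) fires=3 [6,8) fires=2
i=10 t=8 v=8: → [8,10); WM=8
i=11 t=14 v=6: → [14,16); WM=11; [8,10) fires=2
i=12 t=14 v=7: → [14,16); WM=11
i=13 t=12 v=5: → [12,14); WM=11
i=14 t=15 v=7: → [14,16); WM=11
i=15 t=18 v=2: → [18,20); WM=15; [10,12) fires=1 [12,14) fires=1
i=16 t=18 v=8: → [18,20); WM=15
i=17 t=19 v=6: → [18,20); WM=16; [14,16) fires=2
i=18 t=21 v=3: → [20,22); WM=16
i=19 t=13 v=2: DROP (t<16-2); WM=18
i=20 t=22 v=3: → [22,24); WM=18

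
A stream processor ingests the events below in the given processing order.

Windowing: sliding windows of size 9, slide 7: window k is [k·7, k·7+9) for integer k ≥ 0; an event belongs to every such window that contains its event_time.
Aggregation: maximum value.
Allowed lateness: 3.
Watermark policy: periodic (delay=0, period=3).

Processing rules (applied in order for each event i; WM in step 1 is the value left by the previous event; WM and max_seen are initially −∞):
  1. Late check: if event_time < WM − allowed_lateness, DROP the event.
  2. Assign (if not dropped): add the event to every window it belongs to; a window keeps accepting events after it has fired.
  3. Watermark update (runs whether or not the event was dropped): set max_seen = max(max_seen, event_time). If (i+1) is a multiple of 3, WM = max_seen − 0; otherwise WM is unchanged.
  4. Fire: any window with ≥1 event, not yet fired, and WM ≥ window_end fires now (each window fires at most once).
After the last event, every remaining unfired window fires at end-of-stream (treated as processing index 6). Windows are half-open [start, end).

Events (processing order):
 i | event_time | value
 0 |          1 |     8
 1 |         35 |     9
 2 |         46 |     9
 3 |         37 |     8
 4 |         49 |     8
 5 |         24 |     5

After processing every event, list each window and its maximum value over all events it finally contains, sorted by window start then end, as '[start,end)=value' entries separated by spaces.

i=0 t=1 v=8: → [0,9); WM=−∞
i=1 t=35 v=9: → [35,44),[28,37); WM=−∞
i=2 t=46 v=9: → [42,51); WM=46; [0,9) fires=8 [28,37) fires=9 [35,44) fires=9
i=3 t=37 v=8: DROP (t<46-3); WM=46
i=4 t=49 v=8: → [49,58),[42,51); WM=46
i=5 t=24 v=5: DROP (t<46-3); WM=49

[0,9)=8 [28,37)=9 [35,44)=9 [42,51)=9 [49,58)=8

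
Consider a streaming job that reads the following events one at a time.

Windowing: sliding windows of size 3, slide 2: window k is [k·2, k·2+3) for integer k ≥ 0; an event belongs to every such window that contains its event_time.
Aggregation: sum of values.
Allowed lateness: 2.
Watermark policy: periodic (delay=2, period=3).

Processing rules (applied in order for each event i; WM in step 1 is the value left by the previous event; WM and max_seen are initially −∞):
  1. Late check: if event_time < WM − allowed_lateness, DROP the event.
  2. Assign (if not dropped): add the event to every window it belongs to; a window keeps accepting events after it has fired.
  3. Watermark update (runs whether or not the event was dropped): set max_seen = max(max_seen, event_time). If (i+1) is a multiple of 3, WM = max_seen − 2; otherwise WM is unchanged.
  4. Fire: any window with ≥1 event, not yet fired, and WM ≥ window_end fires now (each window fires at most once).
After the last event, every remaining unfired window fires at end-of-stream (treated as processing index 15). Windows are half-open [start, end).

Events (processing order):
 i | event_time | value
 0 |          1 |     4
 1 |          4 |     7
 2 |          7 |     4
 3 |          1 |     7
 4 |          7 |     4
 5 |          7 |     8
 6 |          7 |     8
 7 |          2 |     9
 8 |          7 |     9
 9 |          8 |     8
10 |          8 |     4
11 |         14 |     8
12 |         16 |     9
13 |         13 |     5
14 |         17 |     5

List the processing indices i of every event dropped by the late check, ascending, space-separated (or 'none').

3 7

i=0 t=1 v=4: → [0,3); WM=−∞
i=1 t=4 v=7: → [4,7),[2,5); WM=−∞
i=2 t=7 v=4: → [6,9); WM=5; [0,3) fires=4 [2,5) fires=7
i=3 t=1 v=7: DROP (t<5-2); WM=5
i=4 t=7 v=4: → [6,9); WM=5
i=5 t=7 v=8: → [6,9); WM=5
i=6 t=7 v=8: → [6,9); WM=5
i=7 t=2 v=9: DROP (t<5-2); WM=5
i=8 t=7 v=9: → [6,9); WM=5
i=9 t=8 v=8: → [8,11),[6,9); WM=5
i=10 t=8 v=4: → [8,11),[6,9); WM=5
i=11 t=14 v=8: → [14,17),[12,15); WM=12; [4,7) fires=7 [6,9) fires=45 [8,11) fires=12
i=12 t=16 v=9: → [16,19),[14,17); WM=12
i=13 t=13 v=5: → [12,15); WM=12
i=14 t=17 v=5: → [16,19); WM=15; [12,15) fires=13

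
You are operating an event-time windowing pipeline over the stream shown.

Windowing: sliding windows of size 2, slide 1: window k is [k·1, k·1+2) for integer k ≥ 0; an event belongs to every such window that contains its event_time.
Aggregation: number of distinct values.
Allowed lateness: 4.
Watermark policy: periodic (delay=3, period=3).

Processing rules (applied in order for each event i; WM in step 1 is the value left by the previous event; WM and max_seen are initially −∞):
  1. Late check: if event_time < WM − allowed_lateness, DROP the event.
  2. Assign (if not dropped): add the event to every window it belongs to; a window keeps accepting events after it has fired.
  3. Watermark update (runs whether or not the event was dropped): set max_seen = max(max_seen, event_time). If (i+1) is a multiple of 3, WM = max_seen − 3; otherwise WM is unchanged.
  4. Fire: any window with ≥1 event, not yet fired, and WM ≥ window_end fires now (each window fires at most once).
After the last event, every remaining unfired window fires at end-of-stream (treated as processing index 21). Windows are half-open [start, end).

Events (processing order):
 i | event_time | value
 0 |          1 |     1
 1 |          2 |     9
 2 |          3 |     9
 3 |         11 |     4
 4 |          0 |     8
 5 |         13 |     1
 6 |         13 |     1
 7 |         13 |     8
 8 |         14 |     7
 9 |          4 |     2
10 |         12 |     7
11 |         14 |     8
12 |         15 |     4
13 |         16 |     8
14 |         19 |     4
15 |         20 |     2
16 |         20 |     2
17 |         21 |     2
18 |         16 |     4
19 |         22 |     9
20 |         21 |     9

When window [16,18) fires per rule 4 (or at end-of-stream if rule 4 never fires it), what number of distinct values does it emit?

i=0 t=1 v=1: → [1,3),[0,2); WM=−∞
i=1 t=2 v=9: → [2,4),[1,3); WM=−∞
i=2 t=3 v=9: → [3,5),[2,4); WM=0
i=3 t=11 v=4: → [11,13),[10,12); WM=0
i=4 t=0 v=8: → [0,2); WM=0
i=5 t=13 v=1: → [13,15),[12,14); WM=10; [0,2) fires=2 [1,3) fires=2 [2,4) fires=1 [3,5) fires=1
i=6 t=13 v=1: → [13,15),[12,14); WM=10
i=7 t=13 v=8: → [13,15),[12,14); WM=10
i=8 t=14 v=7: → [14,16),[13,15); WM=11
i=9 t=4 v=2: DROP (t<11-4); WM=11
i=10 t=12 v=7: → [12,14),[11,13); WM=11
i=11 t=14 v=8: → [14,16),[13,15); WM=11
i=12 t=15 v=4: → [15,17),[14,16); WM=11
i=13 t=16 v=8: → [16,18),[15,17); WM=11
i=14 t=19 v=4: → [19,21),[18,20); WM=16; [10,12) fires=1 [11,13) fires=2 [12,14) fires=3 [13,15) fires=3 [14,16) fires=3
i=15 t=20 v=2: → [20,22),[19,21); WM=16
i=16 t=20 v=2: → [20,22),[19,21); WM=16
i=17 t=21 v=2: → [21,23),[20,22); WM=18; [15,17) fires=2 [16,18) fires=1
i=18 t=16 v=4: → [16,18),[15,17); WM=18
i=19 t=22 v=9: → [22,24),[21,23); WM=18
i=20 t=21 v=9: → [21,23),[20,22); WM=19

1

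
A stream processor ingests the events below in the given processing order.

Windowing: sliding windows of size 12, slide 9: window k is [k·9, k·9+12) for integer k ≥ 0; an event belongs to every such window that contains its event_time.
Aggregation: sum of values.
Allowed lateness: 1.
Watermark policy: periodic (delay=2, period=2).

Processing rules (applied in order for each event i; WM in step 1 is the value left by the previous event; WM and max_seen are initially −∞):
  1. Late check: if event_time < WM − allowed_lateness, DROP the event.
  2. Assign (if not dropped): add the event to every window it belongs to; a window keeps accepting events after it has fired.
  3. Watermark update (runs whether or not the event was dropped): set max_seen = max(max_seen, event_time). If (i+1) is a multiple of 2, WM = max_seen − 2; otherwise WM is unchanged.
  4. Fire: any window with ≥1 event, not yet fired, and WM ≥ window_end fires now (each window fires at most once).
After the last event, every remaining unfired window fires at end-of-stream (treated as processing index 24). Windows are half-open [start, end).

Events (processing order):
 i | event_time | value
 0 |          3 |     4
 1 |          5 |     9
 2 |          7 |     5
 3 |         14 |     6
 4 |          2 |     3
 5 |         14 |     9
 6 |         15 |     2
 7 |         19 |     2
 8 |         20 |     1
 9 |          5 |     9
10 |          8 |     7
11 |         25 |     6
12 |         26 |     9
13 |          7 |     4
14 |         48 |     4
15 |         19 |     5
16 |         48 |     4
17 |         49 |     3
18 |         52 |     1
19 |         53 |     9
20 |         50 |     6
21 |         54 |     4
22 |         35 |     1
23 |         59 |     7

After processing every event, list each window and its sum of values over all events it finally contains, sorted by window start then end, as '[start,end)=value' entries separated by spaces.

i=0 t=3 v=4: → [0,12); WM=−∞
i=1 t=5 v=9: → [0,12); WM=3
i=2 t=7 v=5: → [0,12); WM=3
i=3 t=14 v=6: → [9,21); WM=12; [0,12) fires=18
i=4 t=2 v=3: DROP (t<12-1); WM=12
i=5 t=14 v=9: → [9,21); WM=12
i=6 t=15 v=2: → [9,21); WM=12
i=7 t=19 v=2: → [18,30),[9,21); WM=17
i=8 t=20 v=1: → [18,30),[9,21); WM=17
i=9 t=5 v=9: DROP (t<17-1); WM=18
i=10 t=8 v=7: DROP (t<18-1); WM=18
i=11 t=25 v=6: → [18,30); WM=23; [9,21) fires=20
i=12 t=26 v=9: → [18,30); WM=23
i=13 t=7 v=4: DROP (t<23-1); WM=24
i=14 t=48 v=4: → [45,57); WM=24
i=15 t=19 v=5: DROP (t<24-1); WM=46; [18,30) fires=18
i=16 t=48 v=4: → [45,57); WM=46
i=17 t=49 v=3: → [45,57); WM=47
i=18 t=52 v=1: → [45,57); WM=47
i=19 t=53 v=9: → [45,57); WM=51
i=20 t=50 v=6: → [45,57); WM=51
i=21 t=54 v=4: → [54,66),[45,57); WM=52
i=22 t=35 v=1: DROP (t<52-1); WM=52
i=23 t=59 v=7: → [54,66); WM=57; [45,57) fires=31

[0,12)=18 [9,21)=20 [18,30)=18 [45,57)=31 [54,66)=11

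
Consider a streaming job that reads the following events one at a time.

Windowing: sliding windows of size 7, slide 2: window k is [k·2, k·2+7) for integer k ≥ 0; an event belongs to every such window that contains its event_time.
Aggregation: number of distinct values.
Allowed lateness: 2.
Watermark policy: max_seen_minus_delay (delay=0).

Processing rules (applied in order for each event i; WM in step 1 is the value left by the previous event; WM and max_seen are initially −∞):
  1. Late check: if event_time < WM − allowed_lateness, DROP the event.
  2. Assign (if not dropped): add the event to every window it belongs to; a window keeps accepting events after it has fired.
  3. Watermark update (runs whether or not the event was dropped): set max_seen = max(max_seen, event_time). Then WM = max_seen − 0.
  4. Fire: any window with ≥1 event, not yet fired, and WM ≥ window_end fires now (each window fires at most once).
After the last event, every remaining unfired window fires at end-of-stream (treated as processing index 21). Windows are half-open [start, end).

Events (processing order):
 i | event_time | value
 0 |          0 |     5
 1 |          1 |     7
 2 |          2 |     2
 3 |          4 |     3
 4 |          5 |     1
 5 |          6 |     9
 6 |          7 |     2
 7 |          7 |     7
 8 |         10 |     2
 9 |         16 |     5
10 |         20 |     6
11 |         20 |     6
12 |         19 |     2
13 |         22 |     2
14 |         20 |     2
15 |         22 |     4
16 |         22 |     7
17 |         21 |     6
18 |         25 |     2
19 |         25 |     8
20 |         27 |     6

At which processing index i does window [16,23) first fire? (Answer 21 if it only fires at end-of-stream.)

i=0 t=0 v=5: → [0,7); WM=0
i=1 t=1 v=7: → [0,7); WM=1
i=2 t=2 v=2: → [2,9),[0,7); WM=2
i=3 t=4 v=3: → [4,11),[2,9),[0,7); WM=4
i=4 t=5 v=1: → [4,11),[2,9),[0,7); WM=5
i=5 t=6 v=9: → [6,13),[4,11),[2,9),[0,7); WM=6
i=6 t=7 v=2: → [6,13),[4,11),[2,9); WM=7; [0,7) fires=6
i=7 t=7 v=7: → [6,13),[4,11),[2,9); WM=7
i=8 t=10 v=2: → [10,17),[8,15),[6,13),[4,11); WM=10; [2,9) fires=5
i=9 t=16 v=5: → [16,23),[14,21),[12,19),[10,17); WM=16; [4,11) fires=5 [6,13) fires=3 [8,15) fires=1
i=10 t=20 v=6: → [20,27),[18,25),[16,23),[14,21); WM=20; [10,17) fires=2 [12,19) fires=1
i=11 t=20 v=6: → [20,27),[18,25),[16,23),[14,21); WM=20
i=12 t=19 v=2: → [18,25),[16,23),[14,21); WM=20
i=13 t=22 v=2: → [22,29),[20,27),[18,25),[16,23); WM=22; [14,21) fires=3
i=14 t=20 v=2: → [20,27),[18,25),[16,23),[14,21); WM=22
i=15 t=22 v=4: → [22,29),[20,27),[18,25),[16,23); WM=22
i=16 t=22 v=7: → [22,29),[20,27),[18,25),[16,23); WM=22
i=17 t=21 v=6: → [20,27),[18,25),[16,23); WM=22
i=18 t=25 v=2: → [24,31),[22,29),[20,27); WM=25; [16,23) fires=5 [18,25) fires=4
i=19 t=25 v=8: → [24,31),[22,29),[20,27); WM=25
i=20 t=27 v=6: → [26,33),[24,31),[22,29); WM=27; [20,27) fires=5

18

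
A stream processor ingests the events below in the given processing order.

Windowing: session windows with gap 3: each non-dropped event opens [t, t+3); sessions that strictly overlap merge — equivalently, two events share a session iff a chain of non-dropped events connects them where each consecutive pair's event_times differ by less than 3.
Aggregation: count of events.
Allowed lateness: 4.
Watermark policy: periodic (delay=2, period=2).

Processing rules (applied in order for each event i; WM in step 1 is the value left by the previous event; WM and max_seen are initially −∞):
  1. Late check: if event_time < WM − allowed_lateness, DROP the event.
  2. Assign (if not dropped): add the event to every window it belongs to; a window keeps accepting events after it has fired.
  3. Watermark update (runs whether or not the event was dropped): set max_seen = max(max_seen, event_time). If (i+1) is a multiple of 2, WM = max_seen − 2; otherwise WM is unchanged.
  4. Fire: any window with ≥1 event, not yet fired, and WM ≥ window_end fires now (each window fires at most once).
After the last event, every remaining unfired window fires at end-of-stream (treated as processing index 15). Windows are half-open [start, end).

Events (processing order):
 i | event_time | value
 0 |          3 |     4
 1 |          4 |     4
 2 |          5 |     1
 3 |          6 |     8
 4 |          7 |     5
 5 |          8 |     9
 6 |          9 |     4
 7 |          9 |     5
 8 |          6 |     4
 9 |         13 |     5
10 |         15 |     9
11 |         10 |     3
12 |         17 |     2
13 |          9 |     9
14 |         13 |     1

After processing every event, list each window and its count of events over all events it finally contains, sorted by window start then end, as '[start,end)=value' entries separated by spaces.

i=0 t=3 v=4: → [3,6); WM=−∞
i=1 t=4 v=4: → [3,7); WM=2
i=2 t=5 v=1: → [3,8); WM=2
i=3 t=6 v=8: → [3,9); WM=4
i=4 t=7 v=5: → [3,10); WM=4
i=5 t=8 v=9: → [3,11); WM=6
i=6 t=9 v=4: → [3,12); WM=6
i=7 t=9 v=5: → [3,12); WM=7
i=8 t=6 v=4: → [3,12); WM=7
i=9 t=13 v=5: → [13,16); WM=11
i=10 t=15 v=9: → [13,18); WM=11
i=11 t=10 v=3: → [3,13); WM=13
i=12 t=17 v=2: → [13,20); WM=13
i=13 t=9 v=9: → [3,13); WM=15
i=14 t=13 v=1: → [13,20); WM=15

[3,13)=11 [13,20)=4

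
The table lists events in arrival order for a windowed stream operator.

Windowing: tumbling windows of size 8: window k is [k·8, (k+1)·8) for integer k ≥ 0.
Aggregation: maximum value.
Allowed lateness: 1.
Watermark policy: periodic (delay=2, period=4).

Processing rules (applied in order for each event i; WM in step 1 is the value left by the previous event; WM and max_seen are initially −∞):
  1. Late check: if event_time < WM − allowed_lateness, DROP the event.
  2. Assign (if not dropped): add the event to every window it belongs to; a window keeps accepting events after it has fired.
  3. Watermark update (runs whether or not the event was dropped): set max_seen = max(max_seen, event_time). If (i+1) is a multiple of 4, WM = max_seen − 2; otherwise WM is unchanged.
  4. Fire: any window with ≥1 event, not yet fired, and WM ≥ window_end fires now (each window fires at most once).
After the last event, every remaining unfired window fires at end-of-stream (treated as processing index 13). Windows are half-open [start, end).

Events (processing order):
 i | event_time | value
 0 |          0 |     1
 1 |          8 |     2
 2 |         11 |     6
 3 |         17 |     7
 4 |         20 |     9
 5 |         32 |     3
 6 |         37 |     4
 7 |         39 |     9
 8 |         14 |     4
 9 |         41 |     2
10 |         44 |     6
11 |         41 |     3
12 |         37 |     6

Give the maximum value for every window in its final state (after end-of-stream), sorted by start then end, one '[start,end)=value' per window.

[0,8)=1 [8,16)=6 [16,24)=9 [32,40)=9 [40,48)=6

i=0 t=0 v=1: → [0,8); WM=−∞
i=1 t=8 v=2: → [8,16); WM=−∞
i=2 t=11 v=6: → [8,16); WM=−∞
i=3 t=17 v=7: → [16,24); WM=15; [0,8) fires=1
i=4 t=20 v=9: → [16,24); WM=15
i=5 t=32 v=3: → [32,40); WM=15
i=6 t=37 v=4: → [32,40); WM=15
i=7 t=39 v=9: → [32,40); WM=37; [8,16) fires=6 [16,24) fires=9
i=8 t=14 v=4: DROP (t<37-1); WM=37
i=9 t=41 v=2: → [40,48); WM=37
i=10 t=44 v=6: → [40,48); WM=37
i=11 t=41 v=3: → [40,48); WM=42; [32,40) fires=9
i=12 t=37 v=6: DROP (t<42-1); WM=42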